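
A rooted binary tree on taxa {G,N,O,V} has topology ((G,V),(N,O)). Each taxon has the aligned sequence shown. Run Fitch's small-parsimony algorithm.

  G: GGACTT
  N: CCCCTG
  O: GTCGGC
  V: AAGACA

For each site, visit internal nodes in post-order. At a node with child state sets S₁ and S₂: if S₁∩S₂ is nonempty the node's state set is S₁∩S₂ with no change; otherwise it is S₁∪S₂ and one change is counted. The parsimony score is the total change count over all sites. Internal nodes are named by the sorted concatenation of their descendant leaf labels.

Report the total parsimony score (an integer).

14

site 0, node GV: G={G} ∪ V={A} → {A,G} (+1)
site 0, node NO: N={C} ∪ O={G} → {C,G} (+1)
site 0, node GNOV: GV={A,G} ∩ NO={C,G} → {G} (+0)
site 1, node GV: G={G} ∪ V={A} → {A,G} (+1)
site 1, node NO: N={C} ∪ O={T} → {C,T} (+1)
site 1, node GNOV: GV={A,G} ∪ NO={C,T} → {A,C,G,T} (+1)
site 2, node GV: G={A} ∪ V={G} → {A,G} (+1)
site 2, node NO: N={C} ∩ O={C} → {C} (+0)
site 2, node GNOV: GV={A,G} ∪ NO={C} → {A,C,G} (+1)
site 3, node GV: G={C} ∪ V={A} → {A,C} (+1)
site 3, node NO: N={C} ∪ O={G} → {C,G} (+1)
site 3, node GNOV: GV={A,C} ∩ NO={C,G} → {C} (+0)
site 4, node GV: G={T} ∪ V={C} → {C,T} (+1)
site 4, node NO: N={T} ∪ O={G} → {G,T} (+1)
site 4, node GNOV: GV={C,T} ∩ NO={G,T} → {T} (+0)
site 5, node GV: G={T} ∪ V={A} → {A,T} (+1)
site 5, node NO: N={G} ∪ O={C} → {C,G} (+1)
site 5, node GNOV: GV={A,T} ∪ NO={C,G} → {A,C,G,T} (+1)
per-site changes: [2, 3, 2, 2, 2, 3]; total = 14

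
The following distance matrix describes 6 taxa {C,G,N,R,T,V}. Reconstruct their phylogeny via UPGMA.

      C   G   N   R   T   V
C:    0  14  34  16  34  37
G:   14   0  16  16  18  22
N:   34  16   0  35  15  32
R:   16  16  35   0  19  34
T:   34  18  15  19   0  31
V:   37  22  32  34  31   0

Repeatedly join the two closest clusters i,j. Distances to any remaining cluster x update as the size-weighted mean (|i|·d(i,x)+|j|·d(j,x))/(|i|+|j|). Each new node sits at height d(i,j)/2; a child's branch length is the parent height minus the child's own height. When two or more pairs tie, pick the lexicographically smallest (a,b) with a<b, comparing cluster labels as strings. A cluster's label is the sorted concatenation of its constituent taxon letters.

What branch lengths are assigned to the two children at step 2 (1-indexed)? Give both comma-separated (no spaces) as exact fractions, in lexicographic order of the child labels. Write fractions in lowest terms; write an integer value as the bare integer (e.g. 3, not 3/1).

15/2,15/2

1. join C+G (d=14) ⇒ CG; edges |C|=7, |G|=7
  updated: d(CG,N)=25, d(CG,R)=16, d(CG,T)=26, d(CG,V)=59/2
2. join N+T (d=15) ⇒ NT; edges |N|=15/2, |T|=15/2
  updated: d(CG,NT)=51/2, d(NT,R)=27, d(NT,V)=63/2
3. join CG+R (d=16) ⇒ CGR; edges |CG|=1, |R|=8
  updated: d(CGR,NT)=26, d(CGR,V)=31
4. join CGR+NT (d=26) ⇒ CGNRT; edges |CGR|=5, |NT|=11/2
  updated: d(CGNRT,V)=156/5
5. join CGNRT+V (d=156/5) ⇒ CGNRTV; edges |CGNRT|=13/5, |V|=78/5
final tree: ((((C:7,G:7):1,R:8):5,(N:15/2,T:15/2):11/2):13/5,V:78/5)
total length: 667/10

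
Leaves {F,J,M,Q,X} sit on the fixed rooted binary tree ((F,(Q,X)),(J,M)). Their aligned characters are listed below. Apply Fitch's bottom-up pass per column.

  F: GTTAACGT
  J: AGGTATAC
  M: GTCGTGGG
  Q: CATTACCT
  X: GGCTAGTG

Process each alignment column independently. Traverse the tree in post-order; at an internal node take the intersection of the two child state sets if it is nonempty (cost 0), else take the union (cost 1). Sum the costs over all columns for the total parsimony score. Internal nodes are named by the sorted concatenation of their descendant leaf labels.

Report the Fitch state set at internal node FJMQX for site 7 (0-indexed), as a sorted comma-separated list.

site 0, node QX: Q={C} ∪ X={G} → {C,G} (+1)
site 0, node FQX: F={G} ∩ QX={C,G} → {G} (+0)
site 0, node JM: J={A} ∪ M={G} → {A,G} (+1)
site 0, node FJMQX: FQX={G} ∩ JM={A,G} → {G} (+0)
site 1, node QX: Q={A} ∪ X={G} → {A,G} (+1)
site 1, node FQX: F={T} ∪ QX={A,G} → {A,G,T} (+1)
site 1, node JM: J={G} ∪ M={T} → {G,T} (+1)
site 1, node FJMQX: FQX={A,G,T} ∩ JM={G,T} → {G,T} (+0)
site 2, node QX: Q={T} ∪ X={C} → {C,T} (+1)
site 2, node FQX: F={T} ∩ QX={C,T} → {T} (+0)
site 2, node JM: J={G} ∪ M={C} → {C,G} (+1)
site 2, node FJMQX: FQX={T} ∪ JM={C,G} → {C,G,T} (+1)
site 3, node QX: Q={T} ∩ X={T} → {T} (+0)
site 3, node FQX: F={A} ∪ QX={T} → {A,T} (+1)
site 3, node JM: J={T} ∪ M={G} → {G,T} (+1)
site 3, node FJMQX: FQX={A,T} ∩ JM={G,T} → {T} (+0)
site 4, node QX: Q={A} ∩ X={A} → {A} (+0)
site 4, node FQX: F={A} ∩ QX={A} → {A} (+0)
site 4, node JM: J={A} ∪ M={T} → {A,T} (+1)
site 4, node FJMQX: FQX={A} ∩ JM={A,T} → {A} (+0)
site 5, node QX: Q={C} ∪ X={G} → {C,G} (+1)
site 5, node FQX: F={C} ∩ QX={C,G} → {C} (+0)
site 5, node JM: J={T} ∪ M={G} → {G,T} (+1)
site 5, node FJMQX: FQX={C} ∪ JM={G,T} → {C,G,T} (+1)
site 6, node QX: Q={C} ∪ X={T} → {C,T} (+1)
site 6, node FQX: F={G} ∪ QX={C,T} → {C,G,T} (+1)
site 6, node JM: J={A} ∪ M={G} → {A,G} (+1)
site 6, node FJMQX: FQX={C,G,T} ∩ JM={A,G} → {G} (+0)
site 7, node QX: Q={T} ∪ X={G} → {G,T} (+1)
site 7, node FQX: F={T} ∩ QX={G,T} → {T} (+0)
site 7, node JM: J={C} ∪ M={G} → {C,G} (+1)
site 7, node FJMQX: FQX={T} ∪ JM={C,G} → {C,G,T} (+1)
per-site changes: [2, 3, 3, 2, 1, 3, 3, 3]; total = 20

C,G,T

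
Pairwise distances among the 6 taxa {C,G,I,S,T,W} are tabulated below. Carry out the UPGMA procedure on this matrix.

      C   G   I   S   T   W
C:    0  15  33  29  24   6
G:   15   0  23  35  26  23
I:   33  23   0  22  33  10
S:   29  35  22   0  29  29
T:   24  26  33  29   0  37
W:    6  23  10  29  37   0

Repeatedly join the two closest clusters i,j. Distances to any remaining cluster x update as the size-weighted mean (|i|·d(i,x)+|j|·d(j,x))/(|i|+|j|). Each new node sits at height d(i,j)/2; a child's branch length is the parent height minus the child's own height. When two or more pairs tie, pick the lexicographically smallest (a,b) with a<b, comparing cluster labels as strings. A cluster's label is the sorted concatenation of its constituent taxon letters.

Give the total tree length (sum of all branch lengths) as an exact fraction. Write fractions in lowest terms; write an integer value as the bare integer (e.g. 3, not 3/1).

step 1: merge (C,W) at d=6; branch lengths C→3, W→3; new cluster CW
  updated: d(CW,G)=19, d(CW,I)=43/2, d(CW,S)=29, d(CW,T)=61/2
step 2: merge (CW,G) at d=19; branch lengths CW→13/2, G→19/2; new cluster CGW
  updated: d(CGW,I)=22, d(CGW,S)=31, d(CGW,T)=29
step 3: merge (CGW,I) at d=22; branch lengths CGW→3/2, I→11; new cluster CGIW
  updated: d(CGIW,S)=115/4, d(CGIW,T)=30
step 4: merge (CGIW,S) at d=115/4; branch lengths CGIW→27/8, S→115/8; new cluster CGISW
  updated: d(CGISW,T)=149/5
step 5: merge (CGISW,T) at d=149/5; branch lengths CGISW→21/40, T→149/10; new cluster CGISTW
final tree: (((((C:3,W:3):13/2,G:19/2):3/2,I:11):27/8,S:115/8):21/40,T:149/10)
total length: 2707/40

2707/40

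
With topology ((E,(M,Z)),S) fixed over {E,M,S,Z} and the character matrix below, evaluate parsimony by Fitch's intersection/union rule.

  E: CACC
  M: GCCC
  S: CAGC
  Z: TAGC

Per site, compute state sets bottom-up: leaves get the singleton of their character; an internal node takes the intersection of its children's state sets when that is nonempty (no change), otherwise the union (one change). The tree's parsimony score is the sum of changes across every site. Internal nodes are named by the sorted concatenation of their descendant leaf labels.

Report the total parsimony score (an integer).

5

MZ@0: {G} ∪ {T} = {G,T} (union, +1)
EMZ@0: {C} ∪ {G,T} = {C,G,T} (union, +1)
EMSZ@0: {C,G,T} ∩ {C} = {C} (intersection, +0)
MZ@1: {C} ∪ {A} = {A,C} (union, +1)
EMZ@1: {A} ∩ {A,C} = {A} (intersection, +0)
EMSZ@1: {A} ∩ {A} = {A} (intersection, +0)
MZ@2: {C} ∪ {G} = {C,G} (union, +1)
EMZ@2: {C} ∩ {C,G} = {C} (intersection, +0)
EMSZ@2: {C} ∪ {G} = {C,G} (union, +1)
MZ@3: {C} ∩ {C} = {C} (intersection, +0)
EMZ@3: {C} ∩ {C} = {C} (intersection, +0)
EMSZ@3: {C} ∩ {C} = {C} (intersection, +0)
per-site changes: [2, 1, 2, 0]; total = 5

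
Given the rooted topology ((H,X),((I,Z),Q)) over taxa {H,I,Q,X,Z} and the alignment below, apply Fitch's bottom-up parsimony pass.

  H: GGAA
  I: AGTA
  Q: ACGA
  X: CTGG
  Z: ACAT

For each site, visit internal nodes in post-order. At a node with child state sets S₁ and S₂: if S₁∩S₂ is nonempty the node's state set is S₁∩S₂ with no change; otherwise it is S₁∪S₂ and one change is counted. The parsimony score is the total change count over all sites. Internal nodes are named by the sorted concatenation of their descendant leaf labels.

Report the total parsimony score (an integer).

10

[col 0] HX: children H:{G}, X:{C} ∪→ {C,G}; cost 1
[col 0] IZ: children I:{A}, Z:{A} ∩→ {A}; cost 0
[col 0] IQZ: children IZ:{A}, Q:{A} ∩→ {A}; cost 0
[col 0] HIQXZ: children HX:{C,G}, IQZ:{A} ∪→ {A,C,G}; cost 1
[col 1] HX: children H:{G}, X:{T} ∪→ {G,T}; cost 1
[col 1] IZ: children I:{G}, Z:{C} ∪→ {C,G}; cost 1
[col 1] IQZ: children IZ:{C,G}, Q:{C} ∩→ {C}; cost 0
[col 1] HIQXZ: children HX:{G,T}, IQZ:{C} ∪→ {C,G,T}; cost 1
[col 2] HX: children H:{A}, X:{G} ∪→ {A,G}; cost 1
[col 2] IZ: children I:{T}, Z:{A} ∪→ {A,T}; cost 1
[col 2] IQZ: children IZ:{A,T}, Q:{G} ∪→ {A,G,T}; cost 1
[col 2] HIQXZ: children HX:{A,G}, IQZ:{A,G,T} ∩→ {A,G}; cost 0
[col 3] HX: children H:{A}, X:{G} ∪→ {A,G}; cost 1
[col 3] IZ: children I:{A}, Z:{T} ∪→ {A,T}; cost 1
[col 3] IQZ: children IZ:{A,T}, Q:{A} ∩→ {A}; cost 0
[col 3] HIQXZ: children HX:{A,G}, IQZ:{A} ∩→ {A}; cost 0
per-site changes: [2, 3, 3, 2]; total = 10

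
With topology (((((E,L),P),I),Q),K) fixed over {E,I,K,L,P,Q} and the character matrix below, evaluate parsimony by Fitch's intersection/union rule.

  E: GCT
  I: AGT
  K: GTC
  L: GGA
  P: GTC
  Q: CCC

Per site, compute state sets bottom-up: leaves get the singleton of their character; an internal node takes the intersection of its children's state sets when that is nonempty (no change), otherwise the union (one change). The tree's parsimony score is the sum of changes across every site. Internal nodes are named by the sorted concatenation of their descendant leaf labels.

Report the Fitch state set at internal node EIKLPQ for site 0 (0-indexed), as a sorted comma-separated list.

[col 0] EL: children E:{G}, L:{G} ∩→ {G}; cost 0
[col 0] ELP: children EL:{G}, P:{G} ∩→ {G}; cost 0
[col 0] EILP: children ELP:{G}, I:{A} ∪→ {A,G}; cost 1
[col 0] EILPQ: children EILP:{A,G}, Q:{C} ∪→ {A,C,G}; cost 1
[col 0] EIKLPQ: children EILPQ:{A,C,G}, K:{G} ∩→ {G}; cost 0
[col 1] EL: children E:{C}, L:{G} ∪→ {C,G}; cost 1
[col 1] ELP: children EL:{C,G}, P:{T} ∪→ {C,G,T}; cost 1
[col 1] EILP: children ELP:{C,G,T}, I:{G} ∩→ {G}; cost 0
[col 1] EILPQ: children EILP:{G}, Q:{C} ∪→ {C,G}; cost 1
[col 1] EIKLPQ: children EILPQ:{C,G}, K:{T} ∪→ {C,G,T}; cost 1
[col 2] EL: children E:{T}, L:{A} ∪→ {A,T}; cost 1
[col 2] ELP: children EL:{A,T}, P:{C} ∪→ {A,C,T}; cost 1
[col 2] EILP: children ELP:{A,C,T}, I:{T} ∩→ {T}; cost 0
[col 2] EILPQ: children EILP:{T}, Q:{C} ∪→ {C,T}; cost 1
[col 2] EIKLPQ: children EILPQ:{C,T}, K:{C} ∩→ {C}; cost 0
per-site changes: [2, 4, 3]; total = 9

G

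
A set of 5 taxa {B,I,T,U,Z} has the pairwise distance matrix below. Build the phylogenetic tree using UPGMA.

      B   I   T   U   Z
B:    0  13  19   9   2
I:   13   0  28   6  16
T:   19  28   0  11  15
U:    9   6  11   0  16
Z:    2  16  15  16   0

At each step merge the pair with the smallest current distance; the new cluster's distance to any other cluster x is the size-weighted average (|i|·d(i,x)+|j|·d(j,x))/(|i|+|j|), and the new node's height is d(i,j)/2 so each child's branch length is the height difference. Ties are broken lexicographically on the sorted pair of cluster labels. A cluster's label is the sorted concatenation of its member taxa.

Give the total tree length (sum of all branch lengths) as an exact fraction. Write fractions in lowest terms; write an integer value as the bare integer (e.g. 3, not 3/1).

29

1. join B+Z (d=2) ⇒ BZ; edges |B|=1, |Z|=1
  updated: d(BZ,I)=29/2, d(BZ,T)=17, d(BZ,U)=25/2
2. join I+U (d=6) ⇒ IU; edges |I|=3, |U|=3
  updated: d(BZ,IU)=27/2, d(IU,T)=39/2
3. join BZ+IU (d=27/2) ⇒ BIUZ; edges |BZ|=23/4, |IU|=15/4
  updated: d(BIUZ,T)=73/4
4. join BIUZ+T (d=73/4) ⇒ BITUZ; edges |BIUZ|=19/8, |T|=73/8
final tree: (((B:1,Z:1):23/4,(I:3,U:3):15/4):19/8,T:73/8)
total length: 29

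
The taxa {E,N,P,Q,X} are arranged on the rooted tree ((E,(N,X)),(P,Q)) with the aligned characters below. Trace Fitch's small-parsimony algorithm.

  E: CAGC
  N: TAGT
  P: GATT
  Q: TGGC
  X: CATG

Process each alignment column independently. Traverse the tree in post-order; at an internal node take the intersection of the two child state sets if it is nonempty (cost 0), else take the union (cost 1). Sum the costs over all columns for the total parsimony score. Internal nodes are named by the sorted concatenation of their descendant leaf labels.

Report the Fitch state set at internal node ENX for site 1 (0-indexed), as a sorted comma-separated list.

site 0, node NX: N={T} ∪ X={C} → {C,T} (+1)
site 0, node ENX: E={C} ∩ NX={C,T} → {C} (+0)
site 0, node PQ: P={G} ∪ Q={T} → {G,T} (+1)
site 0, node ENPQX: ENX={C} ∪ PQ={G,T} → {C,G,T} (+1)
site 1, node NX: N={A} ∩ X={A} → {A} (+0)
site 1, node ENX: E={A} ∩ NX={A} → {A} (+0)
site 1, node PQ: P={A} ∪ Q={G} → {A,G} (+1)
site 1, node ENPQX: ENX={A} ∩ PQ={A,G} → {A} (+0)
site 2, node NX: N={G} ∪ X={T} → {G,T} (+1)
site 2, node ENX: E={G} ∩ NX={G,T} → {G} (+0)
site 2, node PQ: P={T} ∪ Q={G} → {G,T} (+1)
site 2, node ENPQX: ENX={G} ∩ PQ={G,T} → {G} (+0)
site 3, node NX: N={T} ∪ X={G} → {G,T} (+1)
site 3, node ENX: E={C} ∪ NX={G,T} → {C,G,T} (+1)
site 3, node PQ: P={T} ∪ Q={C} → {C,T} (+1)
site 3, node ENPQX: ENX={C,G,T} ∩ PQ={C,T} → {C,T} (+0)
per-site changes: [3, 1, 2, 3]; total = 9

A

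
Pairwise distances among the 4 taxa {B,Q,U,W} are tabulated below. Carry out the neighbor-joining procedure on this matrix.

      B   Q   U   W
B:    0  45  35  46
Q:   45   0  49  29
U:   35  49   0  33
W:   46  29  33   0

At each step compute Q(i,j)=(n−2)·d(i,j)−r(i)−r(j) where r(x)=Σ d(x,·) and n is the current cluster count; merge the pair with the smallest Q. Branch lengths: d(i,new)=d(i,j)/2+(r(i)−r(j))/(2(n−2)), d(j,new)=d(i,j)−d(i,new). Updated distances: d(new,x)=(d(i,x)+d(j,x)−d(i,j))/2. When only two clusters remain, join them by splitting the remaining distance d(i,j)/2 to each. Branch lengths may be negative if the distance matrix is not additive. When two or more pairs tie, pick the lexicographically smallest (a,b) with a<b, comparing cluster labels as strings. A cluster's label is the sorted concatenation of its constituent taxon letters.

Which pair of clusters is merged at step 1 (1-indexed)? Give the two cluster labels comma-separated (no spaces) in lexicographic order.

B,U

step 1: merge (B,U) at d=35, Q=-173; branch lengths B→79/4, U→61/4; new cluster BU
  updated: d(BU,Q)=59/2, d(BU,W)=22
step 2: merge (BU,Q) at d=59/2, Q=-161/2; branch lengths BU→45/4, Q→73/4; new cluster BQU
  updated: d(BQU,W)=43/4
step 3: merge (BQU,W) at d=43/4; branch lengths BQU→43/8, W→43/8; new cluster BQUW
final tree: (((B:79/4,U:61/4):45/4,Q:73/4):43/8,W:43/8)
total length: 301/4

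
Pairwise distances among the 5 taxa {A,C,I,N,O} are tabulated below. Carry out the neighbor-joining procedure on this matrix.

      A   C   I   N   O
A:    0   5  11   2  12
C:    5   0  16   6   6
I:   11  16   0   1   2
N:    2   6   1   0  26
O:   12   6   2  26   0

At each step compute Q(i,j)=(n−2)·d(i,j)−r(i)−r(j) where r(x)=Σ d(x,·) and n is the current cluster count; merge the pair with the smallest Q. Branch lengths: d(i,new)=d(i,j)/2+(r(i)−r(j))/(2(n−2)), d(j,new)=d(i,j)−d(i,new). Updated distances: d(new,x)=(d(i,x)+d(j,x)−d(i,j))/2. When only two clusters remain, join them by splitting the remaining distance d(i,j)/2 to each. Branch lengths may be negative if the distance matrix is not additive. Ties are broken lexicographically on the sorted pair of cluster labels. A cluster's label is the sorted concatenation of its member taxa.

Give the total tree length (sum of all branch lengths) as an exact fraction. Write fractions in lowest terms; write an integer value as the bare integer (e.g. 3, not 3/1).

step 1: merge (I,O) at d=2, Q=-70; branch lengths I→-5/3, O→11/3; new cluster IO
  updated: d(A,IO)=21/2, d(C,IO)=10, d(IO,N)=25/2
step 2: merge (A,N) at d=2, Q=-34; branch lengths A→1/4, N→7/4; new cluster AN
  updated: d(AN,C)=9/2, d(AN,IO)=21/2
step 3: merge (AN,C) at d=9/2, Q=-25; branch lengths AN→5/2, C→2; new cluster ACN
  updated: d(ACN,IO)=8
step 4: merge (ACN,IO) at d=8; branch lengths ACN→4, IO→4; new cluster ACINO
final tree: (((A:1/4,N:7/4):5/2,C:2):4,(I:-5/3,O:11/3):4)
total length: 33/2

33/2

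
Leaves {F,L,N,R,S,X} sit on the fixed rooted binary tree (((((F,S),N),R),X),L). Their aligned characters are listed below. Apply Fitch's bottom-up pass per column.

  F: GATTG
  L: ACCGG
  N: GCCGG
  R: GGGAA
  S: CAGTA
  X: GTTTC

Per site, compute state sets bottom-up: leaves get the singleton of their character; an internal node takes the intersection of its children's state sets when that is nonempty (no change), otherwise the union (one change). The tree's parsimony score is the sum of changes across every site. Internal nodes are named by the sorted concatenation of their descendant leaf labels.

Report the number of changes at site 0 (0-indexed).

site 0, node FS: F={G} ∪ S={C} → {C,G} (+1)
site 0, node FNS: FS={C,G} ∩ N={G} → {G} (+0)
site 0, node FNRS: FNS={G} ∩ R={G} → {G} (+0)
site 0, node FNRSX: FNRS={G} ∩ X={G} → {G} (+0)
site 0, node FLNRSX: FNRSX={G} ∪ L={A} → {A,G} (+1)
site 1, node FS: F={A} ∩ S={A} → {A} (+0)
site 1, node FNS: FS={A} ∪ N={C} → {A,C} (+1)
site 1, node FNRS: FNS={A,C} ∪ R={G} → {A,C,G} (+1)
site 1, node FNRSX: FNRS={A,C,G} ∪ X={T} → {A,C,G,T} (+1)
site 1, node FLNRSX: FNRSX={A,C,G,T} ∩ L={C} → {C} (+0)
site 2, node FS: F={T} ∪ S={G} → {G,T} (+1)
site 2, node FNS: FS={G,T} ∪ N={C} → {C,G,T} (+1)
site 2, node FNRS: FNS={C,G,T} ∩ R={G} → {G} (+0)
site 2, node FNRSX: FNRS={G} ∪ X={T} → {G,T} (+1)
site 2, node FLNRSX: FNRSX={G,T} ∪ L={C} → {C,G,T} (+1)
site 3, node FS: F={T} ∩ S={T} → {T} (+0)
site 3, node FNS: FS={T} ∪ N={G} → {G,T} (+1)
site 3, node FNRS: FNS={G,T} ∪ R={A} → {A,G,T} (+1)
site 3, node FNRSX: FNRS={A,G,T} ∩ X={T} → {T} (+0)
site 3, node FLNRSX: FNRSX={T} ∪ L={G} → {G,T} (+1)
site 4, node FS: F={G} ∪ S={A} → {A,G} (+1)
site 4, node FNS: FS={A,G} ∩ N={G} → {G} (+0)
site 4, node FNRS: FNS={G} ∪ R={A} → {A,G} (+1)
site 4, node FNRSX: FNRS={A,G} ∪ X={C} → {A,C,G} (+1)
site 4, node FLNRSX: FNRSX={A,C,G} ∩ L={G} → {G} (+0)
per-site changes: [2, 3, 4, 3, 3]; total = 15

2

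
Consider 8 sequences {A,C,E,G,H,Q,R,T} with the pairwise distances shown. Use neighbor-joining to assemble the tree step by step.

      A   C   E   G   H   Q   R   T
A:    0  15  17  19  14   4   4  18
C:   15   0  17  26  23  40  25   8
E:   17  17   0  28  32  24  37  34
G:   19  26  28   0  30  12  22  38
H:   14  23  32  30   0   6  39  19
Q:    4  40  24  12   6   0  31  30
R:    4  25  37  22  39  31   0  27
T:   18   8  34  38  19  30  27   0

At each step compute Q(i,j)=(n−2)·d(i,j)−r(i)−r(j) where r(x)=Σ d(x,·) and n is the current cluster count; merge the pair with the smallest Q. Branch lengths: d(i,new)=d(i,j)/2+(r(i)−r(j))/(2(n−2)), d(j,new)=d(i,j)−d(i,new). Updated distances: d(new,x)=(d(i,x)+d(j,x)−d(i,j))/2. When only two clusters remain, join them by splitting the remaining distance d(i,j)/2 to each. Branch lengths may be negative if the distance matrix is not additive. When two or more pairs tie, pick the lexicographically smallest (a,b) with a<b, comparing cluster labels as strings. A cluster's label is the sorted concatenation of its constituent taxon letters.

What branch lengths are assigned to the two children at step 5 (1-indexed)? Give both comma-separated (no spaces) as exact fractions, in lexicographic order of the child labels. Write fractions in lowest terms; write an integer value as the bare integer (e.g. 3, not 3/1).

99/16,51/16

step 1: merge (C,T) at d=8, Q=-280; branch lengths C→7/3, T→17/3; new cluster CT
  updated: d(A,CT)=25/2, d(CT,E)=43/2, d(CT,G)=28, d(CT,H)=17, d(CT,Q)=31, d(CT,R)=22
step 2: merge (H,Q) at d=6, Q=-216; branch lengths H→6, Q→0; new cluster HQ
  updated: d(A,HQ)=6, d(CT,HQ)=21, d(E,HQ)=25, d(G,HQ)=18, d(HQ,R)=32
step 3: merge (A,R) at d=4, Q=-319/2; branch lengths A→-85/16, R→149/16; new cluster AR
  updated: d(AR,CT)=61/4, d(AR,E)=25, d(AR,G)=37/2, d(AR,HQ)=17
step 4: merge (CT,E) at d=43/2, Q=-483/4; branch lengths CT→203/24, E→313/24; new cluster CET
  updated: d(AR,CET)=75/8, d(CET,G)=69/4, d(CET,HQ)=49/4
step 5: merge (AR,CET) at d=75/8, Q=-65; branch lengths AR→99/16, CET→51/16; new cluster ACERT
  updated: d(ACERT,G)=211/16, d(ACERT,HQ)=159/16
step 6: merge (ACERT,G) at d=211/16, Q=-329/8; branch lengths ACERT→41/16, G→85/8; new cluster ACEGRT
  updated: d(ACEGRT,HQ)=59/8
step 7: merge (ACEGRT,HQ) at d=59/8; branch lengths ACEGRT→59/16, HQ→59/16; new cluster ACEGHQRT
final tree: ((((A:-85/16,R:149/16):99/16,((C:7/3,T:17/3):203/24,E:313/24):51/16):41/16,G:85/8):59/16,(H:6,Q:0):59/16)
total length: 1111/16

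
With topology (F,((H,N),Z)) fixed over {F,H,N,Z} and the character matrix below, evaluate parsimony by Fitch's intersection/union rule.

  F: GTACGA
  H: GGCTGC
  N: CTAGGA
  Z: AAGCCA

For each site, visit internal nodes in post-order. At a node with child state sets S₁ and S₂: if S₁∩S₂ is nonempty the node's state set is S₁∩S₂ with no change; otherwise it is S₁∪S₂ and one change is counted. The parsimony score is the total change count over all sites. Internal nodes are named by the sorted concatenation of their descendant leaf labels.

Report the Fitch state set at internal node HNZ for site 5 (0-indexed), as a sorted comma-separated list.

site 0, node HN: H={G} ∪ N={C} → {C,G} (+1)
site 0, node HNZ: HN={C,G} ∪ Z={A} → {A,C,G} (+1)
site 0, node FHNZ: F={G} ∩ HNZ={A,C,G} → {G} (+0)
site 1, node HN: H={G} ∪ N={T} → {G,T} (+1)
site 1, node HNZ: HN={G,T} ∪ Z={A} → {A,G,T} (+1)
site 1, node FHNZ: F={T} ∩ HNZ={A,G,T} → {T} (+0)
site 2, node HN: H={C} ∪ N={A} → {A,C} (+1)
site 2, node HNZ: HN={A,C} ∪ Z={G} → {A,C,G} (+1)
site 2, node FHNZ: F={A} ∩ HNZ={A,C,G} → {A} (+0)
site 3, node HN: H={T} ∪ N={G} → {G,T} (+1)
site 3, node HNZ: HN={G,T} ∪ Z={C} → {C,G,T} (+1)
site 3, node FHNZ: F={C} ∩ HNZ={C,G,T} → {C} (+0)
site 4, node HN: H={G} ∩ N={G} → {G} (+0)
site 4, node HNZ: HN={G} ∪ Z={C} → {C,G} (+1)
site 4, node FHNZ: F={G} ∩ HNZ={C,G} → {G} (+0)
site 5, node HN: H={C} ∪ N={A} → {A,C} (+1)
site 5, node HNZ: HN={A,C} ∩ Z={A} → {A} (+0)
site 5, node FHNZ: F={A} ∩ HNZ={A} → {A} (+0)
per-site changes: [2, 2, 2, 2, 1, 1]; total = 10

A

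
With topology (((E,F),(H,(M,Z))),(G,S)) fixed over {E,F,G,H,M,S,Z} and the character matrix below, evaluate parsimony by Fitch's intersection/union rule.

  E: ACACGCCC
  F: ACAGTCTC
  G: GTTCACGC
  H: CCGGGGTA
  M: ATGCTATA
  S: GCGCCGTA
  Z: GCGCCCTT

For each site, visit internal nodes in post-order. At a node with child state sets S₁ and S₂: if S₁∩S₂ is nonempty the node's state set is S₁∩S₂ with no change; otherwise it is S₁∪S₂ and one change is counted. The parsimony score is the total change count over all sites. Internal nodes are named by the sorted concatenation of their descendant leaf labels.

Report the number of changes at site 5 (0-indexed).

3

[col 0] EF: children E:{A}, F:{A} ∩→ {A}; cost 0
[col 0] MZ: children M:{A}, Z:{G} ∪→ {A,G}; cost 1
[col 0] HMZ: children H:{C}, MZ:{A,G} ∪→ {A,C,G}; cost 1
[col 0] EFHMZ: children EF:{A}, HMZ:{A,C,G} ∩→ {A}; cost 0
[col 0] GS: children G:{G}, S:{G} ∩→ {G}; cost 0
[col 0] EFGHMSZ: children EFHMZ:{A}, GS:{G} ∪→ {A,G}; cost 1
[col 1] EF: children E:{C}, F:{C} ∩→ {C}; cost 0
[col 1] MZ: children M:{T}, Z:{C} ∪→ {C,T}; cost 1
[col 1] HMZ: children H:{C}, MZ:{C,T} ∩→ {C}; cost 0
[col 1] EFHMZ: children EF:{C}, HMZ:{C} ∩→ {C}; cost 0
[col 1] GS: children G:{T}, S:{C} ∪→ {C,T}; cost 1
[col 1] EFGHMSZ: children EFHMZ:{C}, GS:{C,T} ∩→ {C}; cost 0
[col 2] EF: children E:{A}, F:{A} ∩→ {A}; cost 0
[col 2] MZ: children M:{G}, Z:{G} ∩→ {G}; cost 0
[col 2] HMZ: children H:{G}, MZ:{G} ∩→ {G}; cost 0
[col 2] EFHMZ: children EF:{A}, HMZ:{G} ∪→ {A,G}; cost 1
[col 2] GS: children G:{T}, S:{G} ∪→ {G,T}; cost 1
[col 2] EFGHMSZ: children EFHMZ:{A,G}, GS:{G,T} ∩→ {G}; cost 0
[col 3] EF: children E:{C}, F:{G} ∪→ {C,G}; cost 1
[col 3] MZ: children M:{C}, Z:{C} ∩→ {C}; cost 0
[col 3] HMZ: children H:{G}, MZ:{C} ∪→ {C,G}; cost 1
[col 3] EFHMZ: children EF:{C,G}, HMZ:{C,G} ∩→ {C,G}; cost 0
[col 3] GS: children G:{C}, S:{C} ∩→ {C}; cost 0
[col 3] EFGHMSZ: children EFHMZ:{C,G}, GS:{C} ∩→ {C}; cost 0
[col 4] EF: children E:{G}, F:{T} ∪→ {G,T}; cost 1
[col 4] MZ: children M:{T}, Z:{C} ∪→ {C,T}; cost 1
[col 4] HMZ: children H:{G}, MZ:{C,T} ∪→ {C,G,T}; cost 1
[col 4] EFHMZ: children EF:{G,T}, HMZ:{C,G,T} ∩→ {G,T}; cost 0
[col 4] GS: children G:{A}, S:{C} ∪→ {A,C}; cost 1
[col 4] EFGHMSZ: children EFHMZ:{G,T}, GS:{A,C} ∪→ {A,C,G,T}; cost 1
[col 5] EF: children E:{C}, F:{C} ∩→ {C}; cost 0
[col 5] MZ: children M:{A}, Z:{C} ∪→ {A,C}; cost 1
[col 5] HMZ: children H:{G}, MZ:{A,C} ∪→ {A,C,G}; cost 1
[col 5] EFHMZ: children EF:{C}, HMZ:{A,C,G} ∩→ {C}; cost 0
[col 5] GS: children G:{C}, S:{G} ∪→ {C,G}; cost 1
[col 5] EFGHMSZ: children EFHMZ:{C}, GS:{C,G} ∩→ {C}; cost 0
[col 6] EF: children E:{C}, F:{T} ∪→ {C,T}; cost 1
[col 6] MZ: children M:{T}, Z:{T} ∩→ {T}; cost 0
[col 6] HMZ: children H:{T}, MZ:{T} ∩→ {T}; cost 0
[col 6] EFHMZ: children EF:{C,T}, HMZ:{T} ∩→ {T}; cost 0
[col 6] GS: children G:{G}, S:{T} ∪→ {G,T}; cost 1
[col 6] EFGHMSZ: children EFHMZ:{T}, GS:{G,T} ∩→ {T}; cost 0
[col 7] EF: children E:{C}, F:{C} ∩→ {C}; cost 0
[col 7] MZ: children M:{A}, Z:{T} ∪→ {A,T}; cost 1
[col 7] HMZ: children H:{A}, MZ:{A,T} ∩→ {A}; cost 0
[col 7] EFHMZ: children EF:{C}, HMZ:{A} ∪→ {A,C}; cost 1
[col 7] GS: children G:{C}, S:{A} ∪→ {A,C}; cost 1
[col 7] EFGHMSZ: children EFHMZ:{A,C}, GS:{A,C} ∩→ {A,C}; cost 0
per-site changes: [3, 2, 2, 2, 5, 3, 2, 3]; total = 22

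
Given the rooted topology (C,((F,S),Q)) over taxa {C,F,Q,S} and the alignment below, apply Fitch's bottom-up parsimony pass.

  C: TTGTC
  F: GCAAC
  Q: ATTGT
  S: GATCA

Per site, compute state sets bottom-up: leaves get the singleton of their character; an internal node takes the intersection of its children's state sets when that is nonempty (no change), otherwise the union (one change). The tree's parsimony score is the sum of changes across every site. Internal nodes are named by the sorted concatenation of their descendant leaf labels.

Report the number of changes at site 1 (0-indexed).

[col 0] FS: children F:{G}, S:{G} ∩→ {G}; cost 0
[col 0] FQS: children FS:{G}, Q:{A} ∪→ {A,G}; cost 1
[col 0] CFQS: children C:{T}, FQS:{A,G} ∪→ {A,G,T}; cost 1
[col 1] FS: children F:{C}, S:{A} ∪→ {A,C}; cost 1
[col 1] FQS: children FS:{A,C}, Q:{T} ∪→ {A,C,T}; cost 1
[col 1] CFQS: children C:{T}, FQS:{A,C,T} ∩→ {T}; cost 0
[col 2] FS: children F:{A}, S:{T} ∪→ {A,T}; cost 1
[col 2] FQS: children FS:{A,T}, Q:{T} ∩→ {T}; cost 0
[col 2] CFQS: children C:{G}, FQS:{T} ∪→ {G,T}; cost 1
[col 3] FS: children F:{A}, S:{C} ∪→ {A,C}; cost 1
[col 3] FQS: children FS:{A,C}, Q:{G} ∪→ {A,C,G}; cost 1
[col 3] CFQS: children C:{T}, FQS:{A,C,G} ∪→ {A,C,G,T}; cost 1
[col 4] FS: children F:{C}, S:{A} ∪→ {A,C}; cost 1
[col 4] FQS: children FS:{A,C}, Q:{T} ∪→ {A,C,T}; cost 1
[col 4] CFQS: children C:{C}, FQS:{A,C,T} ∩→ {C}; cost 0
per-site changes: [2, 2, 2, 3, 2]; total = 11

2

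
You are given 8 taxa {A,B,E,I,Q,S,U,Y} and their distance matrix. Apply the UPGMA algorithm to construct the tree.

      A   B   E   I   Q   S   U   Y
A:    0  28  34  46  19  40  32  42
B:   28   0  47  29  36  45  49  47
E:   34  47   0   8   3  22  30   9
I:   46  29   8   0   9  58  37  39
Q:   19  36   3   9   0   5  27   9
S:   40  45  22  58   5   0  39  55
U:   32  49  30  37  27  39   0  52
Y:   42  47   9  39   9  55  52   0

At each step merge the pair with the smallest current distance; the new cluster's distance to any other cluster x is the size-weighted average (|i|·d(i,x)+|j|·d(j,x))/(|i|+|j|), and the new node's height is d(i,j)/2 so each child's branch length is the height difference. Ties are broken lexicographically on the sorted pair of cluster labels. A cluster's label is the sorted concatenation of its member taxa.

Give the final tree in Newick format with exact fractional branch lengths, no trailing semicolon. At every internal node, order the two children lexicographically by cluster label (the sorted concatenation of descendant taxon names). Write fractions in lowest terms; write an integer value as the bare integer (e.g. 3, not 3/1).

step 1: merge (E,Q) at d=3; branch lengths E→3/2, Q→3/2; new cluster EQ
  updated: d(A,EQ)=53/2, d(B,EQ)=83/2, d(EQ,I)=17/2, d(EQ,S)=27/2, d(EQ,U)=57/2, d(EQ,Y)=9
step 2: merge (EQ,I) at d=17/2; branch lengths EQ→11/4, I→17/4; new cluster EIQ
  updated: d(A,EIQ)=33, d(B,EIQ)=112/3, d(EIQ,S)=85/3, d(EIQ,U)=94/3, d(EIQ,Y)=19
step 3: merge (EIQ,Y) at d=19; branch lengths EIQ→21/4, Y→19/2; new cluster EIQY
  updated: d(A,EIQY)=141/4, d(B,EIQY)=159/4, d(EIQY,S)=35, d(EIQY,U)=73/2
step 4: merge (A,B) at d=28; branch lengths A→14, B→14; new cluster AB
  updated: d(AB,EIQY)=75/2, d(AB,S)=85/2, d(AB,U)=81/2
step 5: merge (EIQY,S) at d=35; branch lengths EIQY→8, S→35/2; new cluster EIQSY
  updated: d(AB,EIQSY)=77/2, d(EIQSY,U)=37
step 6: merge (EIQSY,U) at d=37; branch lengths EIQSY→1, U→37/2; new cluster EIQSUY
  updated: d(AB,EIQSUY)=233/6
step 7: merge (AB,EIQSUY) at d=233/6; branch lengths AB→65/12, EIQSUY→11/12; new cluster ABEIQSUY
final tree: ((A:14,B:14):65/12,(((((E:3/2,Q:3/2):11/4,I:17/4):21/4,Y:19/2):8,S:35/2):1,U:37/2):11/12)
total length: 1249/12

((A:14,B:14):65/12,(((((E:3/2,Q:3/2):11/4,I:17/4):21/4,Y:19/2):8,S:35/2):1,U:37/2):11/12)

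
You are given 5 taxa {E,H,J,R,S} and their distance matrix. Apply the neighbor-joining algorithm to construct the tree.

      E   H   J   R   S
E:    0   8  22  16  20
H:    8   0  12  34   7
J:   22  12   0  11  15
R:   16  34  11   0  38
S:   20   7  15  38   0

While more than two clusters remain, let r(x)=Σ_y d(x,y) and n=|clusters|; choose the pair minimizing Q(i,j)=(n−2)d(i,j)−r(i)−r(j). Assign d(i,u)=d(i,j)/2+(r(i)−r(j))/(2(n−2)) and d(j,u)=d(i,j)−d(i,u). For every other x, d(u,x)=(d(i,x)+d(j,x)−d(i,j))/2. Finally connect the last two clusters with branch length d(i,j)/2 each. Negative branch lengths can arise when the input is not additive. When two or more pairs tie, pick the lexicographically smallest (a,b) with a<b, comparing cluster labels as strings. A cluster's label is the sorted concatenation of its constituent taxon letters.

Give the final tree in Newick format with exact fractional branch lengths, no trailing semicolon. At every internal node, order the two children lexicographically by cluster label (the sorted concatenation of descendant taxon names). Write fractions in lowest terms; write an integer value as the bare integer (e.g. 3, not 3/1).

iteration 1: select J,R (d=11, Q=-126); attach at lengths (-1, 12); label the merged cluster JR
  updated: d(E,JR)=27/2, d(H,JR)=35/2, d(JR,S)=21
iteration 2: select E,JR (d=27/2, Q=-133/2); attach at lengths (33/8, 75/8); label the merged cluster EJR
  updated: d(EJR,H)=6, d(EJR,S)=55/4
iteration 3: select EJR,H (d=6, Q=-107/4); attach at lengths (51/8, -3/8); label the merged cluster EHJR
  updated: d(EHJR,S)=59/8
iteration 4: select EHJR,S (d=59/8); attach at lengths (59/16, 59/16); label the merged cluster EHJRS
final tree: (((E:33/8,(J:-1,R:12):75/8):51/8,H:-3/8):59/16,S:59/16)
total length: 303/8

(((E:33/8,(J:-1,R:12):75/8):51/8,H:-3/8):59/16,S:59/16)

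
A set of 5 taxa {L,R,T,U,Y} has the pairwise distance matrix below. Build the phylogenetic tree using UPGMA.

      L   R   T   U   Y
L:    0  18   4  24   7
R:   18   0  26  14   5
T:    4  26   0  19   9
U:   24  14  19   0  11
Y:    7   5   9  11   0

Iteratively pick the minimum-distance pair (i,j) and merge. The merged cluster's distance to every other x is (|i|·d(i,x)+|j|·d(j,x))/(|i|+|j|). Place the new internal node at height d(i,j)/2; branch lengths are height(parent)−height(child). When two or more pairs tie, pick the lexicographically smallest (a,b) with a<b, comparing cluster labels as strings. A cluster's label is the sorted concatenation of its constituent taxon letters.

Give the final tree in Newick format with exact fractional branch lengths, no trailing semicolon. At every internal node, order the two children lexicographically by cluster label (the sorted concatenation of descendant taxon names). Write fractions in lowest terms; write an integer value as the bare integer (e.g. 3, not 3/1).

1. join L+T (d=4) ⇒ LT; edges |L|=2, |T|=2
  updated: d(LT,R)=22, d(LT,U)=43/2, d(LT,Y)=8
2. join R+Y (d=5) ⇒ RY; edges |R|=5/2, |Y|=5/2
  updated: d(LT,RY)=15, d(RY,U)=25/2
3. join RY+U (d=25/2) ⇒ RUY; edges |RY|=15/4, |U|=25/4
  updated: d(LT,RUY)=103/6
4. join LT+RUY (d=103/6) ⇒ LRTUY; edges |LT|=79/12, |RUY|=7/3
final tree: ((L:2,T:2):79/12,((R:5/2,Y:5/2):15/4,U:25/4):7/3)
total length: 335/12

((L:2,T:2):79/12,((R:5/2,Y:5/2):15/4,U:25/4):7/3)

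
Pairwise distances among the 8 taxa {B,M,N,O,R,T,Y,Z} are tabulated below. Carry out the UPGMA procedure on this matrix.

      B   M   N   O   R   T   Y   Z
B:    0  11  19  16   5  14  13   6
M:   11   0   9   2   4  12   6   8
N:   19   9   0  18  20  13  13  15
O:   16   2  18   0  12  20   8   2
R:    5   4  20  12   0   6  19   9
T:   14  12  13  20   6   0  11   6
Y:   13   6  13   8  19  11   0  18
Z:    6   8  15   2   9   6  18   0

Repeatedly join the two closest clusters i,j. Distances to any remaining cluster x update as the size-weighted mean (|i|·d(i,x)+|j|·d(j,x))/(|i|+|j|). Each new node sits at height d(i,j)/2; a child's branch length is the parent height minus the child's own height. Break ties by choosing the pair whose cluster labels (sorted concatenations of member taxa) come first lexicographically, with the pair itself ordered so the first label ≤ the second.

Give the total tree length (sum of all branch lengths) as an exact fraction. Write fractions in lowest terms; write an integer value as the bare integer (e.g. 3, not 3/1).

iteration 1: select M,O (d=2); attach at lengths (1, 1); label the merged cluster MO
  updated: d(B,MO)=27/2, d(MO,N)=27/2, d(MO,R)=8, d(MO,T)=16, d(MO,Y)=7, d(MO,Z)=5
iteration 2: select B,R (d=5); attach at lengths (5/2, 5/2); label the merged cluster BR
  updated: d(BR,MO)=43/4, d(BR,N)=39/2, d(BR,T)=10, d(BR,Y)=16, d(BR,Z)=15/2
iteration 3: select MO,Z (d=5); attach at lengths (3/2, 5/2); label the merged cluster MOZ
  updated: d(BR,MOZ)=29/3, d(MOZ,N)=14, d(MOZ,T)=38/3, d(MOZ,Y)=32/3
iteration 4: select BR,MOZ (d=29/3); attach at lengths (7/3, 7/3); label the merged cluster BMORZ
  updated: d(BMORZ,N)=81/5, d(BMORZ,T)=58/5, d(BMORZ,Y)=64/5
iteration 5: select T,Y (d=11); attach at lengths (11/2, 11/2); label the merged cluster TY
  updated: d(BMORZ,TY)=61/5, d(N,TY)=13
iteration 6: select BMORZ,TY (d=61/5); attach at lengths (19/15, 3/5); label the merged cluster BMORTYZ
  updated: d(BMORTYZ,N)=107/7
iteration 7: select BMORTYZ,N (d=107/7); attach at lengths (54/35, 107/14); label the merged cluster BMNORTYZ
final tree: ((((B:5/2,R:5/2):7/3,((M:1,O:1):3/2,Z:5/2):7/3):19/15,(T:11/2,Y:11/2):3/5):54/35,N:107/14)
total length: 7921/210

7921/210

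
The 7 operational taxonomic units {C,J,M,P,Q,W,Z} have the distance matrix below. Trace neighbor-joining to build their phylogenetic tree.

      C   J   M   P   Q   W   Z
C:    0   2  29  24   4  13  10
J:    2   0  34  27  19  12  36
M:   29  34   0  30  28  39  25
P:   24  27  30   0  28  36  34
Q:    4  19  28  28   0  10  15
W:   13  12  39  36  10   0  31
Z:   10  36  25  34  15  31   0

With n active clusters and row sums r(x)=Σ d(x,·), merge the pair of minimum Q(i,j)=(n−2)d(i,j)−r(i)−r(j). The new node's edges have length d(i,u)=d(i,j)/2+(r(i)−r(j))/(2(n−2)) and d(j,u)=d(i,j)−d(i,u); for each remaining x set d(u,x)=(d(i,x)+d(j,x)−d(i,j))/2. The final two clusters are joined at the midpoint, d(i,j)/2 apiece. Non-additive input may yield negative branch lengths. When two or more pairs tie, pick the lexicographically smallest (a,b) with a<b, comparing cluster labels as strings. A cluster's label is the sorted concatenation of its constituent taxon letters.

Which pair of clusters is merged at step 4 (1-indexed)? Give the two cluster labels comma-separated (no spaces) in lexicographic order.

iteration 1: select M,P (d=30, Q=-214); attach at lengths (78/5, 72/5); label the merged cluster MP
  updated: d(C,MP)=23/2, d(J,MP)=31/2, d(MP,Q)=13, d(MP,W)=45/2, d(MP,Z)=29/2
iteration 2: select MP,Z (d=29/2, Q=-251/2); attach at lengths (57/16, 175/16); label the merged cluster MPZ
  updated: d(C,MPZ)=7/2, d(J,MPZ)=37/2, d(MPZ,Q)=27/4, d(MPZ,W)=39/2
iteration 3: select J,W (d=12, Q=-70); attach at lengths (11/2, 13/2); label the merged cluster JW
  updated: d(C,JW)=3/2, d(JW,MPZ)=13, d(JW,Q)=17/2
iteration 4: select C,JW (d=3/2, Q=-29); attach at lengths (-11/4, 17/4); label the merged cluster CJW
  updated: d(CJW,MPZ)=15/2, d(CJW,Q)=11/2
iteration 5: select CJW,MPZ (d=15/2, Q=-79/4); attach at lengths (25/8, 35/8); label the merged cluster CJMPWZ
  updated: d(CJMPWZ,Q)=19/8
iteration 6: select CJMPWZ,Q (d=19/8); attach at lengths (19/16, 19/16); label the merged cluster CJMPQWZ
final tree: (((C:-11/4,(J:11/2,W:13/2):17/4):25/8,((M:78/5,P:72/5):57/16,Z:175/16):35/8):19/16,Q:19/16)
total length: 543/8

C,JW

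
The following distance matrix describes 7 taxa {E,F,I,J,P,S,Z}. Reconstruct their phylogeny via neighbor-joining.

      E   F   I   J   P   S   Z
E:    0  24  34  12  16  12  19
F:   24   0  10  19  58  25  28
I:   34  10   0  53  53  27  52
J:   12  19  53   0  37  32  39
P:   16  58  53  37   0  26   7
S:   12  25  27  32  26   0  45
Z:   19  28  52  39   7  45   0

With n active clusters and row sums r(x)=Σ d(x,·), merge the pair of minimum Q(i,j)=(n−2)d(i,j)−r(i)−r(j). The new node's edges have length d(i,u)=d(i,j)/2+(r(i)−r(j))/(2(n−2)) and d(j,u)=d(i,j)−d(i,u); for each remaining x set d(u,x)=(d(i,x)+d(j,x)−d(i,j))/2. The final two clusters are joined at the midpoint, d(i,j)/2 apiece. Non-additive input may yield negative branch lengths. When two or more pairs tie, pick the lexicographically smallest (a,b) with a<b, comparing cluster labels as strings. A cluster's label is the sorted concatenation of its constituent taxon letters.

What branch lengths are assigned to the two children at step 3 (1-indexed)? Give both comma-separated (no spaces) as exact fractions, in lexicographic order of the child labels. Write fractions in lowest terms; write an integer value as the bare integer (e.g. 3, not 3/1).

1. join P+Z (d=7, Q=-352) ⇒ PZ; edges |P|=21/5, |Z|=14/5
  updated: d(E,PZ)=14, d(F,PZ)=79/2, d(I,PZ)=49, d(J,PZ)=69/2, d(PZ,S)=32
2. join F+I (d=10, Q=-501/2) ⇒ FI; edges |F|=-31/16, |I|=191/16
  updated: d(E,FI)=24, d(FI,J)=31, d(FI,PZ)=157/4, d(FI,S)=21
3. join FI+S (d=21, Q=-597/4) ⇒ FIS; edges |FI|=325/24, |S|=179/24
  updated: d(E,FIS)=15/2, d(FIS,J)=21, d(FIS,PZ)=201/8
4. join E+PZ (d=14, Q=-633/8) ⇒ EPZ; edges |E|=-97/32, |PZ|=545/32
  updated: d(EPZ,FIS)=149/16, d(EPZ,J)=65/4
5. join EPZ+FIS (d=149/16, Q=-745/16) ⇒ EFIPSZ; edges |EPZ|=73/32, |FIS|=225/32
  updated: d(EFIPSZ,J)=447/32
6. join EFIPSZ+J (d=447/32) ⇒ EFIJPSZ; edges |EFIPSZ|=447/64, |J|=447/64
final tree: (((E:-97/32,(P:21/5,Z:14/5):545/32):73/32,((F:-31/16,I:191/16):325/24,S:179/24):225/32):447/64,J:447/64)
total length: 2409/32

325/24,179/24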